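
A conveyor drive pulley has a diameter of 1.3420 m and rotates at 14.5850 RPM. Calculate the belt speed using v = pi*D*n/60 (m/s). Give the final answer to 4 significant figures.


v = pi * 1.3420 * 14.5850 / 60
v = 1.025 m/s


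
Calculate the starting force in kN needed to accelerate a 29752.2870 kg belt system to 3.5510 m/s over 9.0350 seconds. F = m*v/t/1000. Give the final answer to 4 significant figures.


F = 29752.2870 * 3.5510 / 9.0350 / 1000
F = 11.69 kN


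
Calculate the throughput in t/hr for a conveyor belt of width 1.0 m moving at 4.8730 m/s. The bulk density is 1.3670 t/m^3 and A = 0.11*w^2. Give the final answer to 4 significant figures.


A = 0.11 * 1.0^2 = 0.11 m^2
C = 0.11 * 4.8730 * 1.3670 * 3600
C = 2638 t/hr


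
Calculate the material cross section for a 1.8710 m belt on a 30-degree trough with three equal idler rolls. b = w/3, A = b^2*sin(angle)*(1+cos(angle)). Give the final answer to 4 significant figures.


b = 1.8710/3 = 0.623667 m
A = 0.623667^2 * sin(30 deg) * (1 + cos(30 deg))
A = 0.3629 m^2


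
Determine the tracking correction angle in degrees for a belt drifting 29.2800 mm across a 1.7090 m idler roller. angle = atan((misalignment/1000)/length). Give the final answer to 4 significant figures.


misalign_m = 29.2800 / 1000 = 0.029280 m
angle = atan(0.029280 / 1.7090)
angle = 0.9815 deg


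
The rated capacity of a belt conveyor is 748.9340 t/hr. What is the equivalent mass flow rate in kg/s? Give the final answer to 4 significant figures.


m_dot = 748.9340 * 1000 / 3600
m_dot = 208.0 kg/s


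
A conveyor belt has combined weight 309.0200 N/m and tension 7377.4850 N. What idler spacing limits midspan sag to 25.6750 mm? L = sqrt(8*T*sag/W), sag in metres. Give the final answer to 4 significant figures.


sag = 25.6750/1000 = 0.025675 m
L = sqrt(8 * 7377.4850 * 0.025675 / 309.0200)
L = 2.214 m


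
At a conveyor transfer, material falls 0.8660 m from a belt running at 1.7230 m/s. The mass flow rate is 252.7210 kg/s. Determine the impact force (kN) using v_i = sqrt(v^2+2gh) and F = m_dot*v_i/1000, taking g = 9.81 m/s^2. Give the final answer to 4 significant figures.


v_i = sqrt(1.7230^2 + 2*9.81*0.8660) = 4.46762 m/s
F = 252.7210 * 4.46762 / 1000
F = 1.129 kN


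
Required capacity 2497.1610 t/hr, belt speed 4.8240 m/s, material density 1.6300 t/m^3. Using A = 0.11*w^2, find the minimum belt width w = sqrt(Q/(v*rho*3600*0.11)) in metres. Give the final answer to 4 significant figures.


A_req = 2497.1610 / (4.8240 * 1.6300 * 3600) = 0.0882164 m^2
w = sqrt(0.0882164 / 0.11)
w = 0.8955 m


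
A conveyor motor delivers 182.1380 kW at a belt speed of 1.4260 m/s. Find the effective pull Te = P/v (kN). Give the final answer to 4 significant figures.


Te = P / v = 182.1380 / 1.4260
Te = 127.7 kN


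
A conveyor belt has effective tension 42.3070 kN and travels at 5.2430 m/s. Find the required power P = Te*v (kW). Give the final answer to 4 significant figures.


P = Te * v = 42.3070 * 5.2430
P = 221.8 kW


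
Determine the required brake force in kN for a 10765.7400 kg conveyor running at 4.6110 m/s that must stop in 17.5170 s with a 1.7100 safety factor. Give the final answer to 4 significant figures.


F = 10765.7400 * 4.6110 / 17.5170 * 1.7100 / 1000
F = 4.846 kN


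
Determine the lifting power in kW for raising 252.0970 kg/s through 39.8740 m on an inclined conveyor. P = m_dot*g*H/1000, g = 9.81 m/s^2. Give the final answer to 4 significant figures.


P = 252.0970 * 9.81 * 39.8740 / 1000
P = 98.61 kW


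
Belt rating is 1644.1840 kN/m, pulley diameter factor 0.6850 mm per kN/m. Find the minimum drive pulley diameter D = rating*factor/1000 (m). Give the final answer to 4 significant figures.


D = 1644.1840 * 0.6850 / 1000
D = 1.126 m


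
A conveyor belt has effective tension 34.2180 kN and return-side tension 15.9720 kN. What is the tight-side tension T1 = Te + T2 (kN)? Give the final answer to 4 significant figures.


T1 = Te + T2 = 34.2180 + 15.9720
T1 = 50.19 kN


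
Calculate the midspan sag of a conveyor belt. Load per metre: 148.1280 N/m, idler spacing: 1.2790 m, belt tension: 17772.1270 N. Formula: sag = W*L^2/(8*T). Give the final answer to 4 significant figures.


sag = 148.1280 * 1.2790^2 / (8 * 17772.1270)
sag = 0.001704 m


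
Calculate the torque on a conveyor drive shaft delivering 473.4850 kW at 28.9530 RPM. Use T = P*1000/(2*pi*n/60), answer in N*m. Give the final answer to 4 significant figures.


omega = 2*pi*28.9530/60 = 3.03195 rad/s
T = 473.4850*1000 / 3.03195
T = 156200 N*m


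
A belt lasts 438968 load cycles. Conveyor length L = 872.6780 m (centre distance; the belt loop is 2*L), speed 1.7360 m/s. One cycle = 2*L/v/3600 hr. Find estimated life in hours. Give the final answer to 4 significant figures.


cycle_time = 2 * 872.6780 / 1.7360 / 3600 = 0.279275 hr
life = 438968 * 0.279275 = 122600 hours


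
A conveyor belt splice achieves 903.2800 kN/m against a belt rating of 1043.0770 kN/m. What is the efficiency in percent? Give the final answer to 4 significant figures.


Eff = 903.2800 / 1043.0770 * 100
Eff = 86.60 %


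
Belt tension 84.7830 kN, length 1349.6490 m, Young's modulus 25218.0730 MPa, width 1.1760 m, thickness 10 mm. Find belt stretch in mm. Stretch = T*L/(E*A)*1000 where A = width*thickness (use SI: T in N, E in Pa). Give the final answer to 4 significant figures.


A = 1.1760 * 0.01 = 0.01176 m^2
Stretch = 84.7830*1000 * 1349.6490 / (25218.0730e6 * 0.01176) * 1000
Stretch = 385.8 mm


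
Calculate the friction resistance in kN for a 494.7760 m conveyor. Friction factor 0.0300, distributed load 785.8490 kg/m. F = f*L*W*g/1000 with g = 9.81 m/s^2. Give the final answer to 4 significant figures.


F = 0.0300 * 494.7760 * 785.8490 * 9.81 / 1000
F = 114.4 kN


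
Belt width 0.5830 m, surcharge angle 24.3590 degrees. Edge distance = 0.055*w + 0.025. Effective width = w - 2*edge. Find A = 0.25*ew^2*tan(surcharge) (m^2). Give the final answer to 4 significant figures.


edge = 0.055*0.5830 + 0.025 = 0.057065 m
ew = 0.5830 - 2*0.057065 = 0.46887 m
A = 0.25 * 0.46887^2 * tan(24.3590 deg)
A = 0.02488 m^2


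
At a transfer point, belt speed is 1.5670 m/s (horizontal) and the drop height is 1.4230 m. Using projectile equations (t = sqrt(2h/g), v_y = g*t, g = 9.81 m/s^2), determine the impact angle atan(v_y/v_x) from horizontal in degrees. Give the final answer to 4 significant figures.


t = sqrt(2*1.4230/9.81) = 0.538621 s
v_y = 9.81 * 0.538621 = 5.28387 m/s
angle = atan(5.28387 / 1.5670) = 73.48 deg


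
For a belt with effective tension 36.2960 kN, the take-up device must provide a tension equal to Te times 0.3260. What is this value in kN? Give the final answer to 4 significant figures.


T_tu = 36.2960 * 0.3260
T_tu = 11.83 kN


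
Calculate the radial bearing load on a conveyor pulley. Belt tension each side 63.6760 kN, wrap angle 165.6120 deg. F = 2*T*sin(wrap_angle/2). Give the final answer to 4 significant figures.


F = 2 * 63.6760 * sin(165.6120/2 deg)
F = 126.3 kN


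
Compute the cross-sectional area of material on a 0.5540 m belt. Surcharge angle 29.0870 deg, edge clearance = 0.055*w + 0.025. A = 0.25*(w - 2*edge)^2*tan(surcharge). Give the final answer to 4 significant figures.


edge = 0.055*0.5540 + 0.025 = 0.05547 m
ew = 0.5540 - 2*0.05547 = 0.44306 m
A = 0.25 * 0.44306^2 * tan(29.0870 deg)
A = 0.02730 m^2


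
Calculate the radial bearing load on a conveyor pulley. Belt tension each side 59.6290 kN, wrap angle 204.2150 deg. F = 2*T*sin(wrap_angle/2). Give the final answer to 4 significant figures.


F = 2 * 59.6290 * sin(204.2150/2 deg)
F = 116.6 kN


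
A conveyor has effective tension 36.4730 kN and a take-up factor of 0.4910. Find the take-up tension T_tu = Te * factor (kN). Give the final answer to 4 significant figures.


T_tu = 36.4730 * 0.4910
T_tu = 17.91 kN


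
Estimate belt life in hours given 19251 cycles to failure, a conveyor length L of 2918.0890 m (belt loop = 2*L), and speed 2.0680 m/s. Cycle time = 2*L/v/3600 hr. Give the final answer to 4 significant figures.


cycle_time = 2 * 2918.0890 / 2.0680 / 3600 = 0.783927 hr
life = 19251 * 0.783927 = 15090 hours


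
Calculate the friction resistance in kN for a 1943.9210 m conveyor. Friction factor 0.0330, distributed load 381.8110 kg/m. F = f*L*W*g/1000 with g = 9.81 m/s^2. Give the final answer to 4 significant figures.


F = 0.0330 * 1943.9210 * 381.8110 * 9.81 / 1000
F = 240.3 kN


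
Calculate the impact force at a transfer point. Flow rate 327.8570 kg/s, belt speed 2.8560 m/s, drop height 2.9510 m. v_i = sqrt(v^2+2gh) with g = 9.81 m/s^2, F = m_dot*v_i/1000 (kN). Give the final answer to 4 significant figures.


v_i = sqrt(2.8560^2 + 2*9.81*2.9510) = 8.12744 m/s
F = 327.8570 * 8.12744 / 1000
F = 2.665 kN


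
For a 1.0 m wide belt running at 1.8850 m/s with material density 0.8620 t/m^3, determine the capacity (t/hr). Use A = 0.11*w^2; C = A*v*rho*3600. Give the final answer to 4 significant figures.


A = 0.11 * 1.0^2 = 0.11 m^2
C = 0.11 * 1.8850 * 0.8620 * 3600
C = 643.4 t/hr


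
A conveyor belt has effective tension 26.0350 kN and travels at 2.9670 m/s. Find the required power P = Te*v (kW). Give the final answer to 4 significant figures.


P = Te * v = 26.0350 * 2.9670
P = 77.25 kW


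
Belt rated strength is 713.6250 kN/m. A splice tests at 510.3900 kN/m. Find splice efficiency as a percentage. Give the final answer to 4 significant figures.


Eff = 510.3900 / 713.6250 * 100
Eff = 71.52 %


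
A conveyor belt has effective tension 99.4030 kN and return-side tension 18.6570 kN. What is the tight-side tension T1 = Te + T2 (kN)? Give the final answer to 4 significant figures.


T1 = Te + T2 = 99.4030 + 18.6570
T1 = 118.1 kN


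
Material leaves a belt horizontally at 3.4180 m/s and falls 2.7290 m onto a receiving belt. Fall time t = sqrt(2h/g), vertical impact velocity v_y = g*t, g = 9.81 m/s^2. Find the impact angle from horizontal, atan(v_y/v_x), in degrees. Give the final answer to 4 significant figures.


t = sqrt(2*2.7290/9.81) = 0.745903 s
v_y = 9.81 * 0.745903 = 7.31731 m/s
angle = atan(7.31731 / 3.4180) = 64.96 deg


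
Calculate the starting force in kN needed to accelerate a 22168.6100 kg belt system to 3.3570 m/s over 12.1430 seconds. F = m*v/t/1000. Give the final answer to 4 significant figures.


F = 22168.6100 * 3.3570 / 12.1430 / 1000
F = 6.129 kN


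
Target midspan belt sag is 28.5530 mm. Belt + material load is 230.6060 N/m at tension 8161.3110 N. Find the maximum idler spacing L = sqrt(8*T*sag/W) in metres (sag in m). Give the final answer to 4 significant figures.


sag = 28.5530/1000 = 0.028553 m
L = sqrt(8 * 8161.3110 * 0.028553 / 230.6060)
L = 2.843 m


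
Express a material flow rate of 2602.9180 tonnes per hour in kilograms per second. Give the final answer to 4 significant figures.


m_dot = 2602.9180 * 1000 / 3600
m_dot = 723.0 kg/s


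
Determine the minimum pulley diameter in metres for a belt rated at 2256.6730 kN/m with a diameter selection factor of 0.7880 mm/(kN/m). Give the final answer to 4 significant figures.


D = 2256.6730 * 0.7880 / 1000
D = 1.778 m


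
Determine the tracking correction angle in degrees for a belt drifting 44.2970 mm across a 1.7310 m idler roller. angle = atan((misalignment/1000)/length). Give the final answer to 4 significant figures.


misalign_m = 44.2970 / 1000 = 0.044297 m
angle = atan(0.044297 / 1.7310)
angle = 1.466 deg


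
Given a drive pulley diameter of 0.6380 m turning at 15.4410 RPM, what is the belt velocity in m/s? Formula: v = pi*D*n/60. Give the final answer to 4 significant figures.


v = pi * 0.6380 * 15.4410 / 60
v = 0.5158 m/s


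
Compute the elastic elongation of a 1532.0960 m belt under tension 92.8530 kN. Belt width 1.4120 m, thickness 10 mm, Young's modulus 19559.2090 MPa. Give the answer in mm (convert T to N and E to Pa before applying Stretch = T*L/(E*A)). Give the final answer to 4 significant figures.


A = 1.4120 * 0.01 = 0.01412 m^2
Stretch = 92.8530*1000 * 1532.0960 / (19559.2090e6 * 0.01412) * 1000
Stretch = 515.1 mm


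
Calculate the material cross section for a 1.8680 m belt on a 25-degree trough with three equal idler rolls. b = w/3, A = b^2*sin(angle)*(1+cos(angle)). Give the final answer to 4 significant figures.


b = 1.8680/3 = 0.622667 m
A = 0.622667^2 * sin(25 deg) * (1 + cos(25 deg))
A = 0.3124 m^2


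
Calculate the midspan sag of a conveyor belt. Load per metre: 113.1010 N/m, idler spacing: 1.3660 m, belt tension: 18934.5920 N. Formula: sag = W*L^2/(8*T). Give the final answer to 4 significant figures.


sag = 113.1010 * 1.3660^2 / (8 * 18934.5920)
sag = 0.001393 m


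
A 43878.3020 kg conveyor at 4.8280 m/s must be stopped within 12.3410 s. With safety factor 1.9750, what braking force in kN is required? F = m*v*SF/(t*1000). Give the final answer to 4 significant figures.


F = 43878.3020 * 4.8280 / 12.3410 * 1.9750 / 1000
F = 33.90 kN


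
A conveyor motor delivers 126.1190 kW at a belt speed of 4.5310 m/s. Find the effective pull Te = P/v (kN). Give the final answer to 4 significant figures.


Te = P / v = 126.1190 / 4.5310
Te = 27.83 kN


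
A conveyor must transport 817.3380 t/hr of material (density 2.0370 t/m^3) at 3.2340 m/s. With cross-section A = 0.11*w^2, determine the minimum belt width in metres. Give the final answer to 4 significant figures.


A_req = 817.3380 / (3.2340 * 2.0370 * 3600) = 0.0344642 m^2
w = sqrt(0.0344642 / 0.11)
w = 0.5597 m


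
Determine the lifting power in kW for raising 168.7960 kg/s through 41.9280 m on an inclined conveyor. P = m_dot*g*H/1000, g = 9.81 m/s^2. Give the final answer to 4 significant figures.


P = 168.7960 * 9.81 * 41.9280 / 1000
P = 69.43 kW


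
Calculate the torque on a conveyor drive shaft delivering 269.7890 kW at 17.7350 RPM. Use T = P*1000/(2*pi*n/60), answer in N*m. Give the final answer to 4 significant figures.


omega = 2*pi*17.7350/60 = 1.8572 rad/s
T = 269.7890*1000 / 1.8572
T = 145300 N*m


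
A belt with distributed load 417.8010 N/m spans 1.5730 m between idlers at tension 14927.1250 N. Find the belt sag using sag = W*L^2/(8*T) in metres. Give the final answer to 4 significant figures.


sag = 417.8010 * 1.5730^2 / (8 * 14927.1250)
sag = 0.008657 m


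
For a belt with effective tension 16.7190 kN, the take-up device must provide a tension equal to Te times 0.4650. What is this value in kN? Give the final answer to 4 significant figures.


T_tu = 16.7190 * 0.4650
T_tu = 7.774 kN


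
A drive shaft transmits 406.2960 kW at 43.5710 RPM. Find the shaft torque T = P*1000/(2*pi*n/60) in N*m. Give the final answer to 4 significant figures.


omega = 2*pi*43.5710/60 = 4.56274 rad/s
T = 406.2960*1000 / 4.56274
T = 89050 N*m


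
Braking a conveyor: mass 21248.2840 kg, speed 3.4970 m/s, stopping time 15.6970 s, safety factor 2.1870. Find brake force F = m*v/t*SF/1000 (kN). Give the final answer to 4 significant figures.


F = 21248.2840 * 3.4970 / 15.6970 * 2.1870 / 1000
F = 10.35 kN


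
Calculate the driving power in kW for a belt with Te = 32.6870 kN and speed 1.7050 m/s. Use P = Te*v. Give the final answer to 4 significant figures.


P = Te * v = 32.6870 * 1.7050
P = 55.73 kW


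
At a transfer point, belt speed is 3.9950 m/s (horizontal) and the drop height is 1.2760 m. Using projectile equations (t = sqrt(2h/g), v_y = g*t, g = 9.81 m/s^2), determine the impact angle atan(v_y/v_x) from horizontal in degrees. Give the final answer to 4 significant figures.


t = sqrt(2*1.2760/9.81) = 0.510042 s
v_y = 9.81 * 0.510042 = 5.00351 m/s
angle = atan(5.00351 / 3.9950) = 51.39 deg


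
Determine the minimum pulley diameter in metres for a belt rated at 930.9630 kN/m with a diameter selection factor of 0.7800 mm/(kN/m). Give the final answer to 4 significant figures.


D = 930.9630 * 0.7800 / 1000
D = 0.7262 m


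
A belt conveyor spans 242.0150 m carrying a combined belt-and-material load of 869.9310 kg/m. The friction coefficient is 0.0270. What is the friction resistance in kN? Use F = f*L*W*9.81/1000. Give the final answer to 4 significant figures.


F = 0.0270 * 242.0150 * 869.9310 * 9.81 / 1000
F = 55.76 kN


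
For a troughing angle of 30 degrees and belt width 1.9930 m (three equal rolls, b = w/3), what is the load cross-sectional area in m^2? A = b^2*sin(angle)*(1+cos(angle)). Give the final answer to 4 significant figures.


b = 1.9930/3 = 0.664333 m
A = 0.664333^2 * sin(30 deg) * (1 + cos(30 deg))
A = 0.4118 m^2


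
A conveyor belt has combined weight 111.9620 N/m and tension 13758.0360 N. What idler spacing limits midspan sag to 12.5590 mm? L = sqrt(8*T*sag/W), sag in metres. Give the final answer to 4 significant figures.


sag = 12.5590/1000 = 0.012559 m
L = sqrt(8 * 13758.0360 * 0.012559 / 111.9620)
L = 3.514 m


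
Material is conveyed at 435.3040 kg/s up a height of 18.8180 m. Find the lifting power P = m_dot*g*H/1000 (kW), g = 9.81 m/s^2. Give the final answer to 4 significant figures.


P = 435.3040 * 9.81 * 18.8180 / 1000
P = 80.36 kW


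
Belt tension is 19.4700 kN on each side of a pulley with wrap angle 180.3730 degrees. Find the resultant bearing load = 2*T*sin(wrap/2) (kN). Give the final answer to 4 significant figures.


F = 2 * 19.4700 * sin(180.3730/2 deg)
F = 38.94 kN


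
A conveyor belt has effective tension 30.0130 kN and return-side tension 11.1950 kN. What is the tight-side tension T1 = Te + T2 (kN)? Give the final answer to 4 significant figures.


T1 = Te + T2 = 30.0130 + 11.1950
T1 = 41.21 kN


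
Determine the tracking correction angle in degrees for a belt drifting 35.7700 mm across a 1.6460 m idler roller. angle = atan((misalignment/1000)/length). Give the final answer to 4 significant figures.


misalign_m = 35.7700 / 1000 = 0.035770 m
angle = atan(0.035770 / 1.6460)
angle = 1.245 deg


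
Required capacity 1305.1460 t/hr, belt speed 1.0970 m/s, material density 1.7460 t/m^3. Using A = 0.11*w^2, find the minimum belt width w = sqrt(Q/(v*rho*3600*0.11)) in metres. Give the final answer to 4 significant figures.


A_req = 1305.1460 / (1.0970 * 1.7460 * 3600) = 0.18928 m^2
w = sqrt(0.18928 / 0.11)
w = 1.312 m


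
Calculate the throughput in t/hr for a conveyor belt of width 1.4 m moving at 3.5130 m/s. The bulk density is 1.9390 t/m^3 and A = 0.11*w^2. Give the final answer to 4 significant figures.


A = 0.11 * 1.4^2 = 0.2156 m^2
C = 0.2156 * 3.5130 * 1.9390 * 3600
C = 5287 t/hr


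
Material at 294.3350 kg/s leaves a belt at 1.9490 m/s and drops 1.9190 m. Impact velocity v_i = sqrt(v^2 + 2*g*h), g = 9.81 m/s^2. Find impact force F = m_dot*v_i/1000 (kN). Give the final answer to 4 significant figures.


v_i = sqrt(1.9490^2 + 2*9.81*1.9190) = 6.43812 m/s
F = 294.3350 * 6.43812 / 1000
F = 1.895 kN


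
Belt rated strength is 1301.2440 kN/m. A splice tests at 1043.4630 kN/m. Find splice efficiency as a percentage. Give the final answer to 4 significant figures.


Eff = 1043.4630 / 1301.2440 * 100
Eff = 80.19 %


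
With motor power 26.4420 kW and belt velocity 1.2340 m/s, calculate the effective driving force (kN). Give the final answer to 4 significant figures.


Te = P / v = 26.4420 / 1.2340
Te = 21.43 kN


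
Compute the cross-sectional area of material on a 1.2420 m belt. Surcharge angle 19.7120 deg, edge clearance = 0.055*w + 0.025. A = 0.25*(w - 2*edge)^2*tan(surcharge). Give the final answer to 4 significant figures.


edge = 0.055*1.2420 + 0.025 = 0.09331 m
ew = 1.2420 - 2*0.09331 = 1.05538 m
A = 0.25 * 1.05538^2 * tan(19.7120 deg)
A = 0.09977 m^2


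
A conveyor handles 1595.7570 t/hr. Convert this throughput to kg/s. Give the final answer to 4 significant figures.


m_dot = 1595.7570 * 1000 / 3600
m_dot = 443.3 kg/s


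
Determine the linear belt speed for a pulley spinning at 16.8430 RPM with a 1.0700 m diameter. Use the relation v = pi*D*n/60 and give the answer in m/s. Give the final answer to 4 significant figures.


v = pi * 1.0700 * 16.8430 / 60
v = 0.9436 m/s


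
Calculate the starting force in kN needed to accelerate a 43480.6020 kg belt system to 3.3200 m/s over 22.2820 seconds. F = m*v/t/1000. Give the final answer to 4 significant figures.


F = 43480.6020 * 3.3200 / 22.2820 / 1000
F = 6.479 kN


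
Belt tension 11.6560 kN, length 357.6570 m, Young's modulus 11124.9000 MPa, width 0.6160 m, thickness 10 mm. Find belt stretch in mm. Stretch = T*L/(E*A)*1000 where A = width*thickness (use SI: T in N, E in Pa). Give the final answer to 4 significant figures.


A = 0.6160 * 0.01 = 0.00616 m^2
Stretch = 11.6560*1000 * 357.6570 / (11124.9000e6 * 0.00616) * 1000
Stretch = 60.83 mm


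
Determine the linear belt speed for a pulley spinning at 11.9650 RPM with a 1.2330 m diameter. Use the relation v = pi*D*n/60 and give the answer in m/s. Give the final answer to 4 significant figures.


v = pi * 1.2330 * 11.9650 / 60
v = 0.7725 m/s


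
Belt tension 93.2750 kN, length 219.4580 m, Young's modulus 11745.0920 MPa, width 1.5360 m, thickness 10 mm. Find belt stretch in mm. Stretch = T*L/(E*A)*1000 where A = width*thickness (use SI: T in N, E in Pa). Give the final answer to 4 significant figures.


A = 1.5360 * 0.01 = 0.01536 m^2
Stretch = 93.2750*1000 * 219.4580 / (11745.0920e6 * 0.01536) * 1000
Stretch = 113.5 mm


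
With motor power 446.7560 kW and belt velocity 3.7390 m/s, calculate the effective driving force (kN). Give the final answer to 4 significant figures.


Te = P / v = 446.7560 / 3.7390
Te = 119.5 kN


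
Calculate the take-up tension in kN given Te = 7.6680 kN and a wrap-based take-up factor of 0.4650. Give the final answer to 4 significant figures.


T_tu = 7.6680 * 0.4650
T_tu = 3.566 kN


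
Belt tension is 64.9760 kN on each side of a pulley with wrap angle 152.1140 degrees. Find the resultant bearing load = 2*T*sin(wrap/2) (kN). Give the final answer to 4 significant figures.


F = 2 * 64.9760 * sin(152.1140/2 deg)
F = 126.1 kN


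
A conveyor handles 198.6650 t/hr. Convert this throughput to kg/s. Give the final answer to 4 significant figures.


m_dot = 198.6650 * 1000 / 3600
m_dot = 55.18 kg/s


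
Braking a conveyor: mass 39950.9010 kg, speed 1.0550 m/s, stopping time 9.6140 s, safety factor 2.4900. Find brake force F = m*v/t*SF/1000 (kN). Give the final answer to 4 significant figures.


F = 39950.9010 * 1.0550 / 9.6140 * 2.4900 / 1000
F = 10.92 kN


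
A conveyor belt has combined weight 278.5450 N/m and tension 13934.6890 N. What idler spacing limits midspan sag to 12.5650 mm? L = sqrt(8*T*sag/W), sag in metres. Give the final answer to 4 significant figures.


sag = 12.5650/1000 = 0.012565 m
L = sqrt(8 * 13934.6890 * 0.012565 / 278.5450)
L = 2.242 m


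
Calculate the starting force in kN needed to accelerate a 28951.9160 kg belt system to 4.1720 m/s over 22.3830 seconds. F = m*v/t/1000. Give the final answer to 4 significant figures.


F = 28951.9160 * 4.1720 / 22.3830 / 1000
F = 5.396 kN


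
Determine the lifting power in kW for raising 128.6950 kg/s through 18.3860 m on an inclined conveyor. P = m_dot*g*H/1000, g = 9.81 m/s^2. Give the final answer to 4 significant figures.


P = 128.6950 * 9.81 * 18.3860 / 1000
P = 23.21 kW


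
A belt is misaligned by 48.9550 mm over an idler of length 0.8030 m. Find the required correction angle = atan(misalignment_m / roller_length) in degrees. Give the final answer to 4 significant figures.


misalign_m = 48.9550 / 1000 = 0.048955 m
angle = atan(0.048955 / 0.8030)
angle = 3.489 deg


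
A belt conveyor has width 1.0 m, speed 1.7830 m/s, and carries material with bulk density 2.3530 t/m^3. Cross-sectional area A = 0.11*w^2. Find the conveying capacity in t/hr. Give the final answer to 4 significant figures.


A = 0.11 * 1.0^2 = 0.11 m^2
C = 0.11 * 1.7830 * 2.3530 * 3600
C = 1661 t/hr


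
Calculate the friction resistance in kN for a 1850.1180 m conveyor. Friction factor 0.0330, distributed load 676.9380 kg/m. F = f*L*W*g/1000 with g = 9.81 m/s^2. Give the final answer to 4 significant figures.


F = 0.0330 * 1850.1180 * 676.9380 * 9.81 / 1000
F = 405.4 kN


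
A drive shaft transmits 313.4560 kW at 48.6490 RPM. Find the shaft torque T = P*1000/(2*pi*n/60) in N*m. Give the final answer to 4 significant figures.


omega = 2*pi*48.6490/60 = 5.09451 rad/s
T = 313.4560*1000 / 5.09451
T = 61530 N*m


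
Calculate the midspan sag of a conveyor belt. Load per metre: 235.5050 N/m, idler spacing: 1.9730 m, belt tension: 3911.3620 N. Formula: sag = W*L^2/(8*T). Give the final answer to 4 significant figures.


sag = 235.5050 * 1.9730^2 / (8 * 3911.3620)
sag = 0.02930 m


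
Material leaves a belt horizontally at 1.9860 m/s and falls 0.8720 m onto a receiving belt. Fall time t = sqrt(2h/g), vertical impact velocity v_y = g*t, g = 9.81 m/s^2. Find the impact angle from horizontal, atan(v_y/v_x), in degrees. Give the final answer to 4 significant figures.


t = sqrt(2*0.8720/9.81) = 0.421637 s
v_y = 9.81 * 0.421637 = 4.13626 m/s
angle = atan(4.13626 / 1.9860) = 64.35 deg


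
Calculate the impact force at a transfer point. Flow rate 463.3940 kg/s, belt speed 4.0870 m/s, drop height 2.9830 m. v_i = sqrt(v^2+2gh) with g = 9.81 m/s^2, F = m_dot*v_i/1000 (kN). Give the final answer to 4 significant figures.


v_i = sqrt(4.0870^2 + 2*9.81*2.9830) = 8.67352 m/s
F = 463.3940 * 8.67352 / 1000
F = 4.019 kN


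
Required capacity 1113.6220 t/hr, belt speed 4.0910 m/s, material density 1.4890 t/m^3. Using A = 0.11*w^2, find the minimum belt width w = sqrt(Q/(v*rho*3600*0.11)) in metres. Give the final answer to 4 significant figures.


A_req = 1113.6220 / (4.0910 * 1.4890 * 3600) = 0.0507822 m^2
w = sqrt(0.0507822 / 0.11)
w = 0.6795 m


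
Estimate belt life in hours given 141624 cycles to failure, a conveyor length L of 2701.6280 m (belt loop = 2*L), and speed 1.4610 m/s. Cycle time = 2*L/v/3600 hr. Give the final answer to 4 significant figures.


cycle_time = 2 * 2701.6280 / 1.4610 / 3600 = 1.02731 hr
life = 141624 * 1.02731 = 145500 hours


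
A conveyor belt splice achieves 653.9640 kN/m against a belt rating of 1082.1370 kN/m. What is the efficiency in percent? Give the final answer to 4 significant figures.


Eff = 653.9640 / 1082.1370 * 100
Eff = 60.43 %


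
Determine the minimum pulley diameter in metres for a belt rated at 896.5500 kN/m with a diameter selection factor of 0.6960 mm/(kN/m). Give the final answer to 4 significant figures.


D = 896.5500 * 0.6960 / 1000
D = 0.6240 m


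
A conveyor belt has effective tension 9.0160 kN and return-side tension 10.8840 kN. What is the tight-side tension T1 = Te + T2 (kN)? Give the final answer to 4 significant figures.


T1 = Te + T2 = 9.0160 + 10.8840
T1 = 19.90 kN


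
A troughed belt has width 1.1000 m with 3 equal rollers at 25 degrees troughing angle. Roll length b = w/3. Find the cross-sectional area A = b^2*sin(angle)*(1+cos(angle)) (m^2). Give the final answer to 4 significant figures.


b = 1.1000/3 = 0.366667 m
A = 0.366667^2 * sin(25 deg) * (1 + cos(25 deg))
A = 0.1083 m^2


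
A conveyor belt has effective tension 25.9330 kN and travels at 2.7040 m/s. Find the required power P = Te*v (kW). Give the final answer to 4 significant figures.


P = Te * v = 25.9330 * 2.7040
P = 70.12 kW


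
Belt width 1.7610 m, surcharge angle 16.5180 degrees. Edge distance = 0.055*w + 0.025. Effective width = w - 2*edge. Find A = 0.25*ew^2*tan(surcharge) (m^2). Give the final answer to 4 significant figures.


edge = 0.055*1.7610 + 0.025 = 0.121855 m
ew = 1.7610 - 2*0.121855 = 1.51729 m
A = 0.25 * 1.51729^2 * tan(16.5180 deg)
A = 0.1707 m^2


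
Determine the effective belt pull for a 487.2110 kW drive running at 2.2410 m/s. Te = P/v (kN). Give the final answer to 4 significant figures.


Te = P / v = 487.2110 / 2.2410
Te = 217.4 kN


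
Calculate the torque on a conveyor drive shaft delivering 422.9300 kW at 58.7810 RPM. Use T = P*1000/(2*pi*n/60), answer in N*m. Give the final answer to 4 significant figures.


omega = 2*pi*58.7810/60 = 6.15553 rad/s
T = 422.9300*1000 / 6.15553
T = 68710 N*m


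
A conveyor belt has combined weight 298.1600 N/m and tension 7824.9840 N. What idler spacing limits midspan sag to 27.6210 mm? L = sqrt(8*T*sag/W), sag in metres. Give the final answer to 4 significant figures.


sag = 27.6210/1000 = 0.027621 m
L = sqrt(8 * 7824.9840 * 0.027621 / 298.1600)
L = 2.408 m


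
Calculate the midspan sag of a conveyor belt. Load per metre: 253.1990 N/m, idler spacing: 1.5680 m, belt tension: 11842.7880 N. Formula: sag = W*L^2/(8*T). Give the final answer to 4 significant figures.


sag = 253.1990 * 1.5680^2 / (8 * 11842.7880)
sag = 0.006571 m


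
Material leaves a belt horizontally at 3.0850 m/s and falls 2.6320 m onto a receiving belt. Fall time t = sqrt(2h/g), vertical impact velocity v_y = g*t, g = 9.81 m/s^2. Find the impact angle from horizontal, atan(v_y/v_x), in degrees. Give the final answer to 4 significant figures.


t = sqrt(2*2.6320/9.81) = 0.732527 s
v_y = 9.81 * 0.732527 = 7.18609 m/s
angle = atan(7.18609 / 3.0850) = 66.77 deg


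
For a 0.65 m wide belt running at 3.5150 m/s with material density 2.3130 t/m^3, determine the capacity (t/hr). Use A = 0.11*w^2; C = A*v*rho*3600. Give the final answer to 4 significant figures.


A = 0.11 * 0.65^2 = 0.046475 m^2
C = 0.046475 * 3.5150 * 2.3130 * 3600
C = 1360 t/hr


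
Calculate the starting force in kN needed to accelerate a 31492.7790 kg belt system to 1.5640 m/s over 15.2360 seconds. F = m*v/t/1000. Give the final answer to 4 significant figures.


F = 31492.7790 * 1.5640 / 15.2360 / 1000
F = 3.233 kN


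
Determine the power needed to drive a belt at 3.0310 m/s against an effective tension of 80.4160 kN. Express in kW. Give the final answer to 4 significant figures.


P = Te * v = 80.4160 * 3.0310
P = 243.7 kW


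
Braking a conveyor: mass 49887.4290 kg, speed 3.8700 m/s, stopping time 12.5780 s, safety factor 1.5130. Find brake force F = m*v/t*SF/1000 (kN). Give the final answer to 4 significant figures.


F = 49887.4290 * 3.8700 / 12.5780 * 1.5130 / 1000
F = 23.22 kN


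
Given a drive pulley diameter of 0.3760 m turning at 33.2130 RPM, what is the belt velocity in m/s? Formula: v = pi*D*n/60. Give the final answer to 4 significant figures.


v = pi * 0.3760 * 33.2130 / 60
v = 0.6539 m/s


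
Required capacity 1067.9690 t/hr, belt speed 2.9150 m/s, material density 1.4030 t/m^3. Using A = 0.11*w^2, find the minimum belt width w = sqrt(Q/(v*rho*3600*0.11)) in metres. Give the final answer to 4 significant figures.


A_req = 1067.9690 / (2.9150 * 1.4030 * 3600) = 0.0725371 m^2
w = sqrt(0.0725371 / 0.11)
w = 0.8121 m


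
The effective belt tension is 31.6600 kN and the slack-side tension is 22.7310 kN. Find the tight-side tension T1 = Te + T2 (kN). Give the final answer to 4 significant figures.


T1 = Te + T2 = 31.6600 + 22.7310
T1 = 54.39 kN


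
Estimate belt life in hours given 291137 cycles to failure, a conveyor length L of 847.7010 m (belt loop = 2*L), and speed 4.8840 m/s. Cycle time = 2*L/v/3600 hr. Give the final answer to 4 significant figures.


cycle_time = 2 * 847.7010 / 4.8840 / 3600 = 0.0964261 hr
life = 291137 * 0.0964261 = 28070 hours


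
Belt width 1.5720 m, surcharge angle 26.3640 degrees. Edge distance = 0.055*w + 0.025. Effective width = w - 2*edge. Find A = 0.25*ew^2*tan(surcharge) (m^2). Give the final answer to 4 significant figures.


edge = 0.055*1.5720 + 0.025 = 0.11146 m
ew = 1.5720 - 2*0.11146 = 1.34908 m
A = 0.25 * 1.34908^2 * tan(26.3640 deg)
A = 0.2255 m^2


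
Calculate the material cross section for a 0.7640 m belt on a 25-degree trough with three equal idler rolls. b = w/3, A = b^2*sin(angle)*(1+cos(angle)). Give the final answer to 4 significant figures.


b = 0.7640/3 = 0.254667 m
A = 0.254667^2 * sin(25 deg) * (1 + cos(25 deg))
A = 0.05225 m^2


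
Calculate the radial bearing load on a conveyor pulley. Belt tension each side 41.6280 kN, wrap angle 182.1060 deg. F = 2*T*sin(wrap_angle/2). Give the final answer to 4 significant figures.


F = 2 * 41.6280 * sin(182.1060/2 deg)
F = 83.24 kN


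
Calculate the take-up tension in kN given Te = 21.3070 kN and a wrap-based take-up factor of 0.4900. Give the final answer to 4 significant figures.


T_tu = 21.3070 * 0.4900
T_tu = 10.44 kN


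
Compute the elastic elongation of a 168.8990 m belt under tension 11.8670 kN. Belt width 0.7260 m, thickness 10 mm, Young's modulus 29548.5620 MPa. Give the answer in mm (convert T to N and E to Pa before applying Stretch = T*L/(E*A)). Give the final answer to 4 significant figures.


A = 0.7260 * 0.01 = 0.00726 m^2
Stretch = 11.8670*1000 * 168.8990 / (29548.5620e6 * 0.00726) * 1000
Stretch = 9.343 mm


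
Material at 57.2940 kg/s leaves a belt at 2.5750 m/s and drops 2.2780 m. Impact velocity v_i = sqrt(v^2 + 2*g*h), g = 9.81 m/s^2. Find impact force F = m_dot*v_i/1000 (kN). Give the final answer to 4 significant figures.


v_i = sqrt(2.5750^2 + 2*9.81*2.2780) = 7.16415 m/s
F = 57.2940 * 7.16415 / 1000
F = 0.4105 kN


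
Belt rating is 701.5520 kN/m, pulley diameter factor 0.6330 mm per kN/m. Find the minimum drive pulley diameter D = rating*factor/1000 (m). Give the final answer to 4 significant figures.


D = 701.5520 * 0.6330 / 1000
D = 0.4441 m


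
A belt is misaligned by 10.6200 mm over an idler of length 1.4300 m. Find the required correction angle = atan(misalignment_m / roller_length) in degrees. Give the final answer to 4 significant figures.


misalign_m = 10.6200 / 1000 = 0.010620 m
angle = atan(0.010620 / 1.4300)
angle = 0.4255 deg


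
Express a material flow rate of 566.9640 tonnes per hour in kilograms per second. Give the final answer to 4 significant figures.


m_dot = 566.9640 * 1000 / 3600
m_dot = 157.5 kg/s


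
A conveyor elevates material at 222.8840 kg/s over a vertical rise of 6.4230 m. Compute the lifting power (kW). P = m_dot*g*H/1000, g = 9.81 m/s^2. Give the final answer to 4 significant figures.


P = 222.8840 * 9.81 * 6.4230 / 1000
P = 14.04 kW


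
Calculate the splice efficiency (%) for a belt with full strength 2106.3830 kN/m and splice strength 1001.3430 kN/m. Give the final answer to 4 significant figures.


Eff = 1001.3430 / 2106.3830 * 100
Eff = 47.54 %


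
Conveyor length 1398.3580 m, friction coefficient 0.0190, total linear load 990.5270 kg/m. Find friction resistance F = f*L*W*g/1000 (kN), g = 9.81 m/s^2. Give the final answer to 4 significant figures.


F = 0.0190 * 1398.3580 * 990.5270 * 9.81 / 1000
F = 258.2 kN


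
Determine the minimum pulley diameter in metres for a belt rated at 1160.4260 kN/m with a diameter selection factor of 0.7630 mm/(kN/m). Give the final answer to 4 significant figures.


D = 1160.4260 * 0.7630 / 1000
D = 0.8854 m


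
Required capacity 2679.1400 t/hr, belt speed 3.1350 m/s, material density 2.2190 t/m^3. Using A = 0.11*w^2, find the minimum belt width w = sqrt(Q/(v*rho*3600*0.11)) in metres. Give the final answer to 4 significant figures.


A_req = 2679.1400 / (3.1350 * 2.2190 * 3600) = 0.106979 m^2
w = sqrt(0.106979 / 0.11)
w = 0.9862 m


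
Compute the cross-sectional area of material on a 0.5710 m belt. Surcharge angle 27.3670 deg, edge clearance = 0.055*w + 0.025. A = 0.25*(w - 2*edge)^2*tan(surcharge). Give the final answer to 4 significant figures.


edge = 0.055*0.5710 + 0.025 = 0.056405 m
ew = 0.5710 - 2*0.056405 = 0.45819 m
A = 0.25 * 0.45819^2 * tan(27.3670 deg)
A = 0.02717 m^2


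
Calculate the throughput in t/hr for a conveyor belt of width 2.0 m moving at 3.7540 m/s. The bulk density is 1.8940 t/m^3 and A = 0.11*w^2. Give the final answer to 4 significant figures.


A = 0.11 * 2.0^2 = 0.44 m^2
C = 0.44 * 3.7540 * 1.8940 * 3600
C = 11260 t/hr


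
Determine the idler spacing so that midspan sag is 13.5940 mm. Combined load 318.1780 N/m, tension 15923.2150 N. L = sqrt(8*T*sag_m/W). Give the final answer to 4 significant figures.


sag = 13.5940/1000 = 0.013594 m
L = sqrt(8 * 15923.2150 * 0.013594 / 318.1780)
L = 2.333 m


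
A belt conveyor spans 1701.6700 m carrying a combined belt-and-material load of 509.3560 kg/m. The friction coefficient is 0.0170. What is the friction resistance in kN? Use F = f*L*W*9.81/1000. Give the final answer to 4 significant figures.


F = 0.0170 * 1701.6700 * 509.3560 * 9.81 / 1000
F = 144.5 kN


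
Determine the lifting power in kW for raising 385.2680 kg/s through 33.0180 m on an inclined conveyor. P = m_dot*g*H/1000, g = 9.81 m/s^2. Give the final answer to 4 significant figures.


P = 385.2680 * 9.81 * 33.0180 / 1000
P = 124.8 kW


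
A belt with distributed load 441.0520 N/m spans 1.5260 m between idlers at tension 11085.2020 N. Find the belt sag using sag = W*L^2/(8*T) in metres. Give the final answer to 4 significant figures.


sag = 441.0520 * 1.5260^2 / (8 * 11085.2020)
sag = 0.01158 m


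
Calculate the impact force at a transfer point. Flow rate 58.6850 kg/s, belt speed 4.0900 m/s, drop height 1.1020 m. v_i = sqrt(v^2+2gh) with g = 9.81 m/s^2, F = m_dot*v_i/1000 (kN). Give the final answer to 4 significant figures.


v_i = sqrt(4.0900^2 + 2*9.81*1.1020) = 6.19268 m/s
F = 58.6850 * 6.19268 / 1000
F = 0.3634 kN


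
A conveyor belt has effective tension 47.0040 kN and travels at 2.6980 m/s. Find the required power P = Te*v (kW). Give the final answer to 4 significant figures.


P = Te * v = 47.0040 * 2.6980
P = 126.8 kW


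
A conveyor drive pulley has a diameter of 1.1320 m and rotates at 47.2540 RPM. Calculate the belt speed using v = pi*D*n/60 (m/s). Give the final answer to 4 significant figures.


v = pi * 1.1320 * 47.2540 / 60
v = 2.801 m/s


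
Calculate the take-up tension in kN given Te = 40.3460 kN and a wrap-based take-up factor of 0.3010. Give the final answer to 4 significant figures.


T_tu = 40.3460 * 0.3010
T_tu = 12.14 kN


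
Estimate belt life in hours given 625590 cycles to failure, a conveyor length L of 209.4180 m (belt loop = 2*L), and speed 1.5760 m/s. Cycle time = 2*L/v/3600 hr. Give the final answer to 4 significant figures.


cycle_time = 2 * 209.4180 / 1.5760 / 3600 = 0.0738219 hr
life = 625590 * 0.0738219 = 46180 hours


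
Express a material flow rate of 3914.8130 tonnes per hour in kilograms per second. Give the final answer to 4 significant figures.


m_dot = 3914.8130 * 1000 / 3600
m_dot = 1087 kg/s


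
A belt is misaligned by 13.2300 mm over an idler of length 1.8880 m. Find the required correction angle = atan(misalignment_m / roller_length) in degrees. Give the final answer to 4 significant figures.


misalign_m = 13.2300 / 1000 = 0.013230 m
angle = atan(0.013230 / 1.8880)
angle = 0.4015 deg


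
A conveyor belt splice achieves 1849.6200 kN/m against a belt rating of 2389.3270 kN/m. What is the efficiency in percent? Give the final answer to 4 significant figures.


Eff = 1849.6200 / 2389.3270 * 100
Eff = 77.41 %


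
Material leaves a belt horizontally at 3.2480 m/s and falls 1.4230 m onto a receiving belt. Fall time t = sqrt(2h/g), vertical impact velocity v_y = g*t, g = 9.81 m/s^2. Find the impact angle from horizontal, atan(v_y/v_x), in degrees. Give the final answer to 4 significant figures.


t = sqrt(2*1.4230/9.81) = 0.538621 s
v_y = 9.81 * 0.538621 = 5.28387 m/s
angle = atan(5.28387 / 3.2480) = 58.42 deg


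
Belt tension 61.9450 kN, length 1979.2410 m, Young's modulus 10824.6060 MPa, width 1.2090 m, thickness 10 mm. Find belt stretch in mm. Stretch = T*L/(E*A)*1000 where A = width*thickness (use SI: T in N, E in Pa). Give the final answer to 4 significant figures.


A = 1.2090 * 0.01 = 0.01209 m^2
Stretch = 61.9450*1000 * 1979.2410 / (10824.6060e6 * 0.01209) * 1000
Stretch = 936.8 mm
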